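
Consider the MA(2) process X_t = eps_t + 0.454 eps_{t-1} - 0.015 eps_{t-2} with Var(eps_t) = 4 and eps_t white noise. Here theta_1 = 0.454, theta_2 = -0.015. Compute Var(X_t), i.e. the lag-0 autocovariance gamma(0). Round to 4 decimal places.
\gamma(0) = 4.8254

For an MA(q) process X_t = eps_t + sum_i theta_i eps_{t-i} with
Var(eps_t) = sigma^2, the variance is
  gamma(0) = sigma^2 * (1 + sum_i theta_i^2).
  sum_i theta_i^2 = (0.454)^2 + (-0.015)^2 = 0.206116 + 0.000225 = 0.206341.
  gamma(0) = 4 * (1 + 0.206341) = 4 * 1.206341 = 4.825364, which rounds to 4.8254.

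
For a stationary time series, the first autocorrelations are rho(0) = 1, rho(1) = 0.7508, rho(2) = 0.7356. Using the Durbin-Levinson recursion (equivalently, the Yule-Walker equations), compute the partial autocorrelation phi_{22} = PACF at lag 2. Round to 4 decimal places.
\phi_{22} = 0.3940

The PACF at lag k is phi_{kk}, the last component of the solution
to the Yule-Walker system G_k phi = r_k where
  (G_k)_{ij} = rho(|i - j|), (r_k)_i = rho(i), i,j = 1..k.
Equivalently, Durbin-Levinson gives phi_{kk} iteratively:
  phi_{11} = rho(1)
  phi_{kk} = [rho(k) - sum_{j=1..k-1} phi_{k-1,j} rho(k-j)]
            / [1 - sum_{j=1..k-1} phi_{k-1,j} rho(j)],
  phi_{k,j} = phi_{k-1,j} - phi_{kk} phi_{k-1,k-j},  j = 1..k-1.
Step k = 1:
  phi_11 = rho(1) = 0.7508.
Step k = 2:
  phi_22 = [rho(2) - phi_11 rho(1)] / [1 - phi_11 rho(1)] = [0.7356 - (0.7508)(0.7508)] / [1 - (0.7508)(0.7508)]
         = 0.17189936 / 0.43629936 = 0.394.
Therefore phi_{22} = 0.3940.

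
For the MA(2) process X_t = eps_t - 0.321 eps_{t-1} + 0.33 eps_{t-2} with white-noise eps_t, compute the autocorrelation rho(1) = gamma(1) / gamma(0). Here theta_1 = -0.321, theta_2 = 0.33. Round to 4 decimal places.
\rho(1) = -0.3523

For an MA(q) process with theta_0 = 1, the autocovariance is
  gamma(k) = sigma^2 * sum_{i=0..q-k} theta_i * theta_{i+k},
and rho(k) = gamma(k) / gamma(0). Sigma^2 cancels.
  numerator   = (1)*(-0.321) + (-0.321)*(0.33) = -0.42693.
  denominator = (1)^2 + (-0.321)^2 + (0.33)^2 = 1.211941.
  rho(1) = -0.42693 / 1.211941 = -0.3523.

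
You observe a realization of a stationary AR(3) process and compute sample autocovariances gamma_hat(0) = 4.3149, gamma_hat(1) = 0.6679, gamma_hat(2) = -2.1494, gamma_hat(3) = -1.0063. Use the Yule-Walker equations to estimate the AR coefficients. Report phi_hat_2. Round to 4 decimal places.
\hat\phi_{2} = -0.5240

The Yule-Walker equations for an AR(p) process read, in matrix form,
  Gamma_p phi = r_p,   with   (Gamma_p)_{ij} = gamma(|i - j|),
                       (r_p)_i = gamma(i),   i,j = 1..p.
Substitute the sample gammas (Toeplitz matrix and right-hand side of size 3):
  Gamma_p = [[4.3149, 0.6679, -2.1494], [0.6679, 4.3149, 0.6679], [-2.1494, 0.6679, 4.3149]]
  r_p     = [0.6679, -2.1494, -1.0063]
Written out (R1..R3):
  (R1) 4.3149 phi_1 + 0.6679 phi_2 - 2.1494 phi_3 = 0.6679
  (R2) 0.6679 phi_1 + 4.3149 phi_2 + 0.6679 phi_3 = -2.1494
  (R3) -2.1494 phi_1 + 0.6679 phi_2 + 4.3149 phi_3 = -1.0063
Gaussian elimination:
  R2 <- R2 - (0.6679/4.3149) R1 = R2 - (0.154789) R1:  4.211516 phi_2 + 1.000604 phi_3 = -2.252784
  R3 <- R3 - (-2.1494/4.3149) R1 = R3 - (-0.498134) R1:  1.000604 phi_2 + 3.24421 phi_3 = -0.673596
  R3 <- R3 - (1.000604/4.211516) R2 = R3 - (0.237588) R2:  3.006479 phi_3 = -0.138363
Back-substitution:
  phi_hat_3 = -0.138363 / 3.006479 = -0.046021
  phi_hat_2 = (-2.252784 - (1.000604)(-0.046021)) / 4.211516 = -0.523976
  phi_hat_1 = (0.6679 - (0.6679)(-0.523976) - (-2.1494)(-0.046021)) / 4.3149 = 0.21297
So phi_hat = [0.2130, -0.5240, -0.0460].
Therefore phi_hat_2 = -0.5240.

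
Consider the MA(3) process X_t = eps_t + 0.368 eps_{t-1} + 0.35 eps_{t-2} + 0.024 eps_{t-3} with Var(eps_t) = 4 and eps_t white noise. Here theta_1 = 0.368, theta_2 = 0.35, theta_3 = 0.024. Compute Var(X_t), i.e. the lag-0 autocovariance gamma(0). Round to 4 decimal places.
\gamma(0) = 5.0340

For an MA(q) process X_t = eps_t + sum_i theta_i eps_{t-i} with
Var(eps_t) = sigma^2, the variance is
  gamma(0) = sigma^2 * (1 + sum_i theta_i^2).
  sum_i theta_i^2 = (0.368)^2 + (0.35)^2 + (0.024)^2 = 0.135424 + 0.1225 + 0.000576 = 0.2585.
  gamma(0) = 4 * (1 + 0.2585) = 4 * 1.2585 = 5.034, which rounds to 5.0340.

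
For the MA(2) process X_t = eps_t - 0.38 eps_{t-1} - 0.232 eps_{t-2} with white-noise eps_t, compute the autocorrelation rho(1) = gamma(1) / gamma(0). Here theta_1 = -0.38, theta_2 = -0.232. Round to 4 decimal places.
\rho(1) = -0.2436

For an MA(q) process with theta_0 = 1, the autocovariance is
  gamma(k) = sigma^2 * sum_{i=0..q-k} theta_i * theta_{i+k},
and rho(k) = gamma(k) / gamma(0). Sigma^2 cancels.
  numerator   = (1)*(-0.38) + (-0.38)*(-0.232) = -0.29184.
  denominator = (1)^2 + (-0.38)^2 + (-0.232)^2 = 1.198224.
  rho(1) = -0.29184 / 1.198224 = -0.2436.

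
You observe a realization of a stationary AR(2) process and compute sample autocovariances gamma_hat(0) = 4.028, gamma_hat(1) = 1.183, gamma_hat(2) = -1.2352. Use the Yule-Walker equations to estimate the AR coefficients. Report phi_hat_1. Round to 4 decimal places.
\hat\phi_{1} = 0.4200

The Yule-Walker equations for an AR(p) process read, in matrix form,
  Gamma_p phi = r_p,   with   (Gamma_p)_{ij} = gamma(|i - j|),
                       (r_p)_i = gamma(i),   i,j = 1..p.
Substitute the sample gammas (Toeplitz matrix and right-hand side of size 2):
  Gamma_p = [[4.028, 1.183], [1.183, 4.028]]
  r_p     = [1.183, -1.2352]
Written out:
  4.028 phi_1 + 1.183 phi_2 = 1.183
  1.183 phi_1 + 4.028 phi_2 = -1.2352
Solve by Cramer's rule:
  det = gamma(0)^2 - gamma(1)^2 = (4.028)^2 - (1.183)^2 = 16.224784 - 1.399489 = 14.825295
  phi_hat_1 = [gamma(1) gamma(0) - gamma(1) gamma(2)] / det = [(1.183)(4.028) - (1.183)(-1.2352)] / 14.825295 = 6.2263656 / 14.825295 = 0.42
  phi_hat_2 = [gamma(0) gamma(2) - gamma(1)^2] / det = [(4.028)(-1.2352) - (1.183)^2] / 14.825295 = -6.3748746 / 14.825295 = -0.43
So phi_hat = [0.4200, -0.4300].
Therefore phi_hat_1 = 0.4200.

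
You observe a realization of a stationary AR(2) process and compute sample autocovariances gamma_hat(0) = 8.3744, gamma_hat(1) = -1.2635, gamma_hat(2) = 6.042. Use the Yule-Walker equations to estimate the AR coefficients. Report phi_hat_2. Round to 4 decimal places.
\hat\phi_{2} = 0.7150

The Yule-Walker equations for an AR(p) process read, in matrix form,
  Gamma_p phi = r_p,   with   (Gamma_p)_{ij} = gamma(|i - j|),
                       (r_p)_i = gamma(i),   i,j = 1..p.
Substitute the sample gammas (Toeplitz matrix and right-hand side of size 2):
  Gamma_p = [[8.3744, -1.2635], [-1.2635, 8.3744]]
  r_p     = [-1.2635, 6.042]
Written out:
  8.3744 phi_1 - 1.2635 phi_2 = -1.2635
  -1.2635 phi_1 + 8.3744 phi_2 = 6.042
Solve by Cramer's rule:
  det = gamma(0)^2 - gamma(1)^2 = (8.3744)^2 - (-1.2635)^2 = 70.13057536 - 1.59643225 = 68.53414311
  phi_hat_1 = [gamma(1) gamma(0) - gamma(1) gamma(2)] / det = [(-1.2635)(8.3744) - (-1.2635)(6.042)] / 68.53414311 = -2.9469874 / 68.53414311 = -0.043
  phi_hat_2 = [gamma(0) gamma(2) - gamma(1)^2] / det = [(8.3744)(6.042) - (-1.2635)^2] / 68.53414311 = 49.00169255 / 68.53414311 = 0.715
So phi_hat = [-0.0430, 0.7150].
Therefore phi_hat_2 = 0.7150.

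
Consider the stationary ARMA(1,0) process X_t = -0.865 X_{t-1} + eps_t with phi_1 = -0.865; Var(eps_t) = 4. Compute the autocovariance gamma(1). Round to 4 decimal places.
\gamma(1) = -13.7424

Multiply the model equation by X_{t-k} and take expectations. With theta_0 = psi_0 = 1 and psi_j the MA(infinity) weights, this gives
  gamma(k) - sum_i phi_i gamma(k-i) = c_k,
  c_k = sigma^2 * sum_{j=k..q} theta_j psi_{j-k}   (c_k = 0 for k > q),
using gamma(-m) = gamma(m).
Pure AR (q = 0): c_0 = sigma^2 = 4, c_k = 0 for k >= 1.
Equations for k = 0 and k = 1 (AR order 1):
  gamma(0) = phi_1 gamma(1) + c_0
  gamma(1) = phi_1 gamma(0) + c_1
Substituting the second into the first: gamma(0) (1 - phi_1^2) = c_0 + phi_1 c_1, so
  gamma(0) = c_0 / (1 - phi_1^2) = 4 / (1 - (-0.865)^2) = 4 / 0.251775 = 15.887201.
  gamma(1) = phi_1 gamma(0) = (-0.865)(15.887201) = -13.742429.
Therefore gamma(1) = -13.7424 (to 4 decimal places).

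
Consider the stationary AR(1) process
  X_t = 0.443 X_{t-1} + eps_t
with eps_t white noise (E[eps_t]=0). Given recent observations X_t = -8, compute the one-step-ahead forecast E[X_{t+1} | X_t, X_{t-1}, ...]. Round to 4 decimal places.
E[X_{t+1} \mid \mathcal F_t] = -3.5440

For an AR(p) model X_t = c + sum_i phi_i X_{t-i} + eps_t, the
one-step-ahead conditional mean is
  E[X_{t+1} | X_t, ...] = c + sum_i phi_i X_{t+1-i}.
Substitute known values:
  E[X_{t+1} | ...] = (0.443) * (-8)
                   = -3.5440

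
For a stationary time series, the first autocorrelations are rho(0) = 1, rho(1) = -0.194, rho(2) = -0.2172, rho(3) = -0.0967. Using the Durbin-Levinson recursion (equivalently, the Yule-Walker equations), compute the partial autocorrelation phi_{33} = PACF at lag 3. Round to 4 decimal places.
\phi_{33} = -0.2250

The PACF at lag k is phi_{kk}, the last component of the solution
to the Yule-Walker system G_k phi = r_k where
  (G_k)_{ij} = rho(|i - j|), (r_k)_i = rho(i), i,j = 1..k.
Equivalently, Durbin-Levinson gives phi_{kk} iteratively:
  phi_{11} = rho(1)
  phi_{kk} = [rho(k) - sum_{j=1..k-1} phi_{k-1,j} rho(k-j)]
            / [1 - sum_{j=1..k-1} phi_{k-1,j} rho(j)],
  phi_{k,j} = phi_{k-1,j} - phi_{kk} phi_{k-1,k-j},  j = 1..k-1.
Step k = 1:
  phi_11 = rho(1) = -0.194.
Step k = 2:
  phi_22 = [rho(2) - phi_11 rho(1)] / [1 - phi_11 rho(1)] = [-0.2172 - (-0.194)(-0.194)] / [1 - (-0.194)(-0.194)]
         = -0.254836 / 0.962364 = -0.264802.
  Update: phi_21 = phi_11 - phi_22 phi_11 = -0.194 - (-0.264802)(-0.194) = -0.245372.
Step k = 3:
  phi_33 = [rho(3) - phi_21 rho(2) - phi_22 rho(1)] / [1 - phi_21 rho(1) - phi_22 rho(2)]
    numerator   = -0.0967 - (-0.245372)(-0.2172) - (-0.264802)(-0.194) = -0.20136632
    denominator = 1 - (-0.245372)(-0.194) - (-0.264802)(-0.2172) = 0.89488289
  phi_33 = -0.20136632 / 0.89488289 = -0.225.
Therefore phi_{33} = -0.2250.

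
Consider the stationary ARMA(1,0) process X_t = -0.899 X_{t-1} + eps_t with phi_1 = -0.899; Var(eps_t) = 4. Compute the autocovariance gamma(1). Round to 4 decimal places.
\gamma(1) = -18.7488

Multiply the model equation by X_{t-k} and take expectations. With theta_0 = psi_0 = 1 and psi_j the MA(infinity) weights, this gives
  gamma(k) - sum_i phi_i gamma(k-i) = c_k,
  c_k = sigma^2 * sum_{j=k..q} theta_j psi_{j-k}   (c_k = 0 for k > q),
using gamma(-m) = gamma(m).
Pure AR (q = 0): c_0 = sigma^2 = 4, c_k = 0 for k >= 1.
Equations for k = 0 and k = 1 (AR order 1):
  gamma(0) = phi_1 gamma(1) + c_0
  gamma(1) = phi_1 gamma(0) + c_1
Substituting the second into the first: gamma(0) (1 - phi_1^2) = c_0 + phi_1 c_1, so
  gamma(0) = c_0 / (1 - phi_1^2) = 4 / (1 - (-0.899)^2) = 4 / 0.191799 = 20.855166.
  gamma(1) = phi_1 gamma(0) = (-0.899)(20.855166) = -18.748794.
Therefore gamma(1) = -18.7488 (to 4 decimal places).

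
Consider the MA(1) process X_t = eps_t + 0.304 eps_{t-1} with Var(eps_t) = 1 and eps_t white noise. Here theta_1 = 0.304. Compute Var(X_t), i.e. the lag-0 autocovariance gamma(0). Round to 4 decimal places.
\gamma(0) = 1.0924

For an MA(q) process X_t = eps_t + sum_i theta_i eps_{t-i} with
Var(eps_t) = sigma^2, the variance is
  gamma(0) = sigma^2 * (1 + sum_i theta_i^2).
  sum_i theta_i^2 = (0.304)^2 = 0.092416.
  gamma(0) = 1 * (1 + 0.092416) = 1 * 1.092416 = 1.092416, which rounds to 1.0924.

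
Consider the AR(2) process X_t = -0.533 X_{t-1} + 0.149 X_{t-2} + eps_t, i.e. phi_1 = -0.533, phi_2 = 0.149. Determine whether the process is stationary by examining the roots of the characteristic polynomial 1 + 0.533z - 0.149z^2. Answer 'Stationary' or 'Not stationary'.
\text{Stationary}

The AR(p) characteristic polynomial is P(z) = 1 + 0.533z - 0.149z^2.
Stationarity requires all roots to lie outside the unit circle, i.e. |z| > 1 for every root.
Set 1 + (0.533) z + (-0.149) z^2 = 0, i.e. a z^2 + b z + c = 0 with a = -0.149, b = 0.533, c = 1.
Discriminant D = b^2 - 4ac = (0.533)^2 - 4*(-0.149)*1 = 0.284089 - (-0.596) = 0.880089.
D >= 0, so the roots are real: z = (-b +/- sqrt(D)) / (2a) = (-0.533 +/- 0.938131) / (-0.298).
  z_1 = (-0.533 + 0.938131) / (-0.298) = -1.3595,   |z_1| = 1.3595.
  z_2 = (-0.533 - 0.938131) / (-0.298) = 4.9367,   |z_2| = 4.9367.
Moduli of all roots: 1.3595, 4.9367.
All moduli strictly greater than 1? Yes.
Verdict: Stationary.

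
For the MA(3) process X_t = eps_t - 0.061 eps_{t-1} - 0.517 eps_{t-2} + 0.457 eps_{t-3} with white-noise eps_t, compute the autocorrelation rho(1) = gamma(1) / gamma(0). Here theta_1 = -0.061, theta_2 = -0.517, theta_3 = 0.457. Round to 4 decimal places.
\rho(1) = -0.1796

For an MA(q) process with theta_0 = 1, the autocovariance is
  gamma(k) = sigma^2 * sum_{i=0..q-k} theta_i * theta_{i+k},
and rho(k) = gamma(k) / gamma(0). Sigma^2 cancels.
  numerator   = (1)*(-0.061) + (-0.061)*(-0.517) + (-0.517)*(0.457) = -0.265732.
  denominator = (1)^2 + (-0.061)^2 + (-0.517)^2 + (0.457)^2 = 1.479859.
  rho(1) = -0.265732 / 1.479859 = -0.1796.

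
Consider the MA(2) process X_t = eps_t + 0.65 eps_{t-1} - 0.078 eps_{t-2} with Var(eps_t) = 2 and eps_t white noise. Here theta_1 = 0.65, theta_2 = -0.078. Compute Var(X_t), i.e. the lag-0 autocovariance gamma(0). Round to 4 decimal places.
\gamma(0) = 2.8572

For an MA(q) process X_t = eps_t + sum_i theta_i eps_{t-i} with
Var(eps_t) = sigma^2, the variance is
  gamma(0) = sigma^2 * (1 + sum_i theta_i^2).
  sum_i theta_i^2 = (0.65)^2 + (-0.078)^2 = 0.4225 + 0.006084 = 0.428584.
  gamma(0) = 2 * (1 + 0.428584) = 2 * 1.428584 = 2.857168, which rounds to 2.8572.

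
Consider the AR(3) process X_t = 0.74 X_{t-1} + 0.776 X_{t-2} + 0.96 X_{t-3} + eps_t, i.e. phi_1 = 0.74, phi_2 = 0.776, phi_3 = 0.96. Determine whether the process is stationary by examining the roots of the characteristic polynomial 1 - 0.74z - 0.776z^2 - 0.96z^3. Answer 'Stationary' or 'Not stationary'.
\text{Not stationary}

The AR(p) characteristic polynomial is P(z) = 1 - 0.74z - 0.776z^2 - 0.96z^3.
Stationarity requires all roots to lie outside the unit circle, i.e. |z| > 1 for every root.
Degree 3: look for a simple real root z0 first, then factor out (1 - z/z0) and solve the remaining quadratic.
Testing z0 = 0.625: P(0.625) = 1 + (-0.74)(0.625) + (-0.776)(0.625)^2 + (-0.96)(0.625)^3
  = 1 + (-0.4625) + (-0.303125) + (-0.234375) = 0.  So z_0 = 0.625 is a root, |z_0| = 0.625.
Divide out the factor (1 - 1.6 z) = (1 - z/z0) (since 1/z0 = 1.6):
  P(z) = (1 - 1.6 z)(1 + (0.86) z + (0.6) z^2)
  [check: z-coef 0.86 - (1.6) = -0.74; z^2-coef 0.6 - (1.6)(0.86) = -0.776; z^3-coef -(1.6)(0.6) = -0.96.]
Remaining roots from the quadratic factor 1 + (0.86) z + (0.6) z^2:
  Set 1 + (0.86) z + (0.6) z^2 = 0, i.e. a z^2 + b z + c = 0 with a = 0.6, b = 0.86, c = 1.
  Discriminant D = b^2 - 4ac = (0.86)^2 - 4*(0.6)*1 = 0.7396 - (2.4) = -1.6604.
  D < 0, so the roots are the complex-conjugate pair z = (-b +/- i sqrt(-D)) / (2a) = -0.7167 +/- 1.0738i.
  For a conjugate pair |z|^2 = z * conj(z) = (product of roots) = c/a = 1/(0.6) = 1.666667, so |z| = sqrt(1.666667) = 1.291 for both roots.
Moduli of all roots: 0.6250, 1.2910, 1.2910.
All moduli strictly greater than 1? No.
Verdict: Not stationary.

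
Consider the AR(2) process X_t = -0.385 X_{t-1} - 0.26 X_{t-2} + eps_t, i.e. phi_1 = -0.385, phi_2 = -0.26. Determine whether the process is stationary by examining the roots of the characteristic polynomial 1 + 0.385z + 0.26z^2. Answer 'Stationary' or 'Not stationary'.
\text{Stationary}

The AR(p) characteristic polynomial is P(z) = 1 + 0.385z + 0.26z^2.
Stationarity requires all roots to lie outside the unit circle, i.e. |z| > 1 for every root.
Set 1 + (0.385) z + (0.26) z^2 = 0, i.e. a z^2 + b z + c = 0 with a = 0.26, b = 0.385, c = 1.
Discriminant D = b^2 - 4ac = (0.385)^2 - 4*(0.26)*1 = 0.148225 - (1.04) = -0.891775.
D < 0, so the roots are the complex-conjugate pair z = (-b +/- i sqrt(-D)) / (2a) = -0.7404 +/- 1.816i.
For a conjugate pair |z|^2 = z * conj(z) = (product of roots) = c/a = 1/(0.26) = 3.846154, so |z| = sqrt(3.846154) = 1.9612 for both roots.
Moduli of all roots: 1.9612, 1.9612.
All moduli strictly greater than 1? Yes.
Verdict: Stationary.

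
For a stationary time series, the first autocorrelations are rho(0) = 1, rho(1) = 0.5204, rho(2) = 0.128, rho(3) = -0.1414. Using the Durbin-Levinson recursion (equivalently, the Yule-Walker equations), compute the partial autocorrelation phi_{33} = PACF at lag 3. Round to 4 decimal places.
\phi_{33} = -0.1699

The PACF at lag k is phi_{kk}, the last component of the solution
to the Yule-Walker system G_k phi = r_k where
  (G_k)_{ij} = rho(|i - j|), (r_k)_i = rho(i), i,j = 1..k.
Equivalently, Durbin-Levinson gives phi_{kk} iteratively:
  phi_{11} = rho(1)
  phi_{kk} = [rho(k) - sum_{j=1..k-1} phi_{k-1,j} rho(k-j)]
            / [1 - sum_{j=1..k-1} phi_{k-1,j} rho(j)],
  phi_{k,j} = phi_{k-1,j} - phi_{kk} phi_{k-1,k-j},  j = 1..k-1.
Step k = 1:
  phi_11 = rho(1) = 0.5204.
Step k = 2:
  phi_22 = [rho(2) - phi_11 rho(1)] / [1 - phi_11 rho(1)] = [0.128 - (0.5204)(0.5204)] / [1 - (0.5204)(0.5204)]
         = -0.14281616 / 0.72918384 = -0.195858.
  Update: phi_21 = phi_11 - phi_22 phi_11 = 0.5204 - (-0.195858)(0.5204) = 0.622324.
Step k = 3:
  phi_33 = [rho(3) - phi_21 rho(2) - phi_22 rho(1)] / [1 - phi_21 rho(1) - phi_22 rho(2)]
    numerator   = -0.1414 - (0.622324)(0.128) - (-0.195858)(0.5204) = -0.11913324
    denominator = 1 - (0.622324)(0.5204) - (-0.195858)(0.128) = 0.70121222
  phi_33 = -0.11913324 / 0.70121222 = -0.1699.
Therefore phi_{33} = -0.1699.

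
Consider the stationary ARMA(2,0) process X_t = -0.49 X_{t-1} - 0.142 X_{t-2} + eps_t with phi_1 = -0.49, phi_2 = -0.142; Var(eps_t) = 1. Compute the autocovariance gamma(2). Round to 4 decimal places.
\gamma(2) = 0.0854

Multiply the model equation by X_{t-k} and take expectations. With theta_0 = psi_0 = 1 and psi_j the MA(infinity) weights, this gives
  gamma(k) - sum_i phi_i gamma(k-i) = c_k,
  c_k = sigma^2 * sum_{j=k..q} theta_j psi_{j-k}   (c_k = 0 for k > q),
using gamma(-m) = gamma(m).
Pure AR (q = 0): c_0 = sigma^2 = 1, c_k = 0 for k >= 1.
Equations for k = 0, 1, 2 (AR order 2, c_2 = 0):
  (E0) gamma(0) = phi_1 gamma(1) + phi_2 gamma(2) + c_0
  (E1) gamma(1) = phi_1 gamma(0) + phi_2 gamma(1) + c_1
  (E2) gamma(2) = phi_1 gamma(1) + phi_2 gamma(0)
From (E1): gamma(1) = A gamma(0) + B with
  A = phi_1 / (1 - phi_2) = -0.49 / 1.142 = -0.429072,   B = c_1 / (1 - phi_2) = 0 / 1.142 = 0.
Insert (E2) into (E0): gamma(0) (1 - phi_2^2) = phi_1 (1 + phi_2) gamma(1) + c_0.
  phi_1 (1 + phi_2) = (-0.49)(0.858) = -0.42042,   1 - phi_2^2 = 0.979836.
Replace gamma(1) by A gamma(0) + B and collect gamma(0):
  gamma(0) [0.979836 - (-0.42042)(-0.429072)] = c_0 = 1
  gamma(0) * 0.799446 = 1
  gamma(0) = 1 / 0.799446 = 1.250867.
  gamma(1) = A gamma(0) = (-0.429072)(1.250867) = -0.536712.
  gamma(2) = phi_1 gamma(1) + phi_2 gamma(0) = (-0.49)(-0.536712) + (-0.142)(1.250867) = 0.085366.
Therefore gamma(2) = 0.0854 (to 4 decimal places).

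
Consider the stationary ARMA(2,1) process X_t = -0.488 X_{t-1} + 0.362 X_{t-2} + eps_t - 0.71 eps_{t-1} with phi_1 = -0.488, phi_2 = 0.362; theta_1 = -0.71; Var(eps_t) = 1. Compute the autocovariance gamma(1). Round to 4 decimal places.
\gamma(1) = -6.6077

Multiply the model equation by X_{t-k} and take expectations. With theta_0 = psi_0 = 1 and psi_j the MA(infinity) weights, this gives
  gamma(k) - sum_i phi_i gamma(k-i) = c_k,
  c_k = sigma^2 * sum_{j=k..q} theta_j psi_{j-k}   (c_k = 0 for k > q),
using gamma(-m) = gamma(m).
psi-weights needed (psi_j = theta_j + sum_i phi_i psi_{j-i}):
  psi_1 = theta_1 + phi_1 = -0.71 + (-0.488) = -1.198
Right-hand sides:
  c_0 = sigma^2 (1 + theta_1 psi_1) = 1 * (1 + (-0.71)(-1.198)) = 1 * 1.85058 = 1.85058
  c_1 = sigma^2 theta_1 = 1 * (-0.71) = -0.71
  c_2 = 0
Equations for k = 0, 1, 2 (AR order 2, c_2 = 0):
  (E0) gamma(0) = phi_1 gamma(1) + phi_2 gamma(2) + c_0
  (E1) gamma(1) = phi_1 gamma(0) + phi_2 gamma(1) + c_1
  (E2) gamma(2) = phi_1 gamma(1) + phi_2 gamma(0)
From (E1): gamma(1) = A gamma(0) + B with
  A = phi_1 / (1 - phi_2) = -0.488 / 0.638 = -0.76489,   B = c_1 / (1 - phi_2) = -0.71 / 0.638 = -1.112853.
Insert (E2) into (E0): gamma(0) (1 - phi_2^2) = phi_1 (1 + phi_2) gamma(1) + c_0.
  phi_1 (1 + phi_2) = (-0.488)(1.362) = -0.664656,   1 - phi_2^2 = 0.868956.
Replace gamma(1) by A gamma(0) + B and collect gamma(0):
  gamma(0) [0.868956 - (-0.664656)(-0.76489)] = (-0.664656)(-1.112853) + 1.85058
  gamma(0) * 0.360567 = 2.590244
  gamma(0) = 2.590244 / 0.360567 = 7.183807.
  gamma(1) = A gamma(0) + B = (-0.76489)(7.183807) + (-1.112853) = -6.607677.
Therefore gamma(1) = -6.6077 (to 4 decimal places).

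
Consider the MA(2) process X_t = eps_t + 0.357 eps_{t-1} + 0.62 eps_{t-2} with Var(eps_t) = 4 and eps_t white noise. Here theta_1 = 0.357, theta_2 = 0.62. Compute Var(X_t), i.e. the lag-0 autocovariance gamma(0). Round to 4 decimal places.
\gamma(0) = 6.0474

For an MA(q) process X_t = eps_t + sum_i theta_i eps_{t-i} with
Var(eps_t) = sigma^2, the variance is
  gamma(0) = sigma^2 * (1 + sum_i theta_i^2).
  sum_i theta_i^2 = (0.357)^2 + (0.62)^2 = 0.127449 + 0.3844 = 0.511849.
  gamma(0) = 4 * (1 + 0.511849) = 4 * 1.511849 = 6.047396, which rounds to 6.0474.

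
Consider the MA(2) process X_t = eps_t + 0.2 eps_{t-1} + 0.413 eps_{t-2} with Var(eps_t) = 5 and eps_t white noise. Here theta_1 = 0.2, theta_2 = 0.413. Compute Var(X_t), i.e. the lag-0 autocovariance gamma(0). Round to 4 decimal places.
\gamma(0) = 6.0528

For an MA(q) process X_t = eps_t + sum_i theta_i eps_{t-i} with
Var(eps_t) = sigma^2, the variance is
  gamma(0) = sigma^2 * (1 + sum_i theta_i^2).
  sum_i theta_i^2 = (0.2)^2 + (0.413)^2 = 0.04 + 0.170569 = 0.210569.
  gamma(0) = 5 * (1 + 0.210569) = 5 * 1.210569 = 6.052845, which rounds to 6.0528.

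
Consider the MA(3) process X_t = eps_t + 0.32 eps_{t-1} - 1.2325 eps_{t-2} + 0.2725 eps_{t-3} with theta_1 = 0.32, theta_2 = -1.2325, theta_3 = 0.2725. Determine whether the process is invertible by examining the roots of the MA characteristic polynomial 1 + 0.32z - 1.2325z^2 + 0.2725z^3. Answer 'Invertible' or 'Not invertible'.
\text{Not invertible}

The MA(q) characteristic polynomial is P(z) = 1 + 0.32z - 1.2325z^2 + 0.2725z^3.
Invertibility requires all roots to lie outside the unit circle, i.e. |z| > 1 for every root.
Degree 3: look for a simple real root z0 first, then factor out (1 - z/z0) and solve the remaining quadratic.
Testing z0 = 4: P(4) = 1 + (0.32)(4) + (-1.2325)(4)^2 + (0.2725)(4)^3
  = 1 + (1.28) + (-19.72) + (17.44) = 0.  So z_0 = 4 is a root, |z_0| = 4.
Divide out the factor (1 - 0.25 z) = (1 - z/z0) (since 1/z0 = 0.25):
  P(z) = (1 - 0.25 z)(1 + (0.57) z + (-1.09) z^2)
  [check: z-coef 0.57 - (0.25) = 0.32; z^2-coef -1.09 - (0.25)(0.57) = -1.2325; z^3-coef -(0.25)(-1.09) = 0.2725.]
Remaining roots from the quadratic factor 1 + (0.57) z + (-1.09) z^2:
  Set 1 + (0.57) z + (-1.09) z^2 = 0, i.e. a z^2 + b z + c = 0 with a = -1.09, b = 0.57, c = 1.
  Discriminant D = b^2 - 4ac = (0.57)^2 - 4*(-1.09)*1 = 0.3249 - (-4.36) = 4.6849.
  D >= 0, so the roots are real: z = (-b +/- sqrt(D)) / (2a) = (-0.57 +/- 2.164463) / (-2.18).
    z_1 = (-0.57 + 2.164463) / (-2.18) = -0.7314,   |z_1| = 0.7314.
    z_2 = (-0.57 - 2.164463) / (-2.18) = 1.2543,   |z_2| = 1.2543.
Moduli of all roots: 4.0000, 0.7314, 1.2543.
All moduli strictly greater than 1? No.
Verdict: Not invertible.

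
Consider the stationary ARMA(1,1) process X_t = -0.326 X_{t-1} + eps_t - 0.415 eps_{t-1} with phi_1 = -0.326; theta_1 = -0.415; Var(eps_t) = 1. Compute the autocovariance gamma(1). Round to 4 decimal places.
\gamma(1) = -0.9413

Multiply the model equation by X_{t-k} and take expectations. With theta_0 = psi_0 = 1 and psi_j the MA(infinity) weights, this gives
  gamma(k) - sum_i phi_i gamma(k-i) = c_k,
  c_k = sigma^2 * sum_{j=k..q} theta_j psi_{j-k}   (c_k = 0 for k > q),
using gamma(-m) = gamma(m).
psi-weights needed (psi_j = theta_j + sum_i phi_i psi_{j-i}):
  psi_1 = theta_1 + phi_1 = -0.415 + (-0.326) = -0.741
Right-hand sides:
  c_0 = sigma^2 (1 + theta_1 psi_1) = 1 * (1 + (-0.415)(-0.741)) = 1 * 1.307515 = 1.307515
  c_1 = sigma^2 theta_1 = 1 * (-0.415) = -0.415
  c_2 = 0
Equations for k = 0 and k = 1 (AR order 1):
  gamma(0) = phi_1 gamma(1) + c_0
  gamma(1) = phi_1 gamma(0) + c_1
Substituting the second into the first: gamma(0) (1 - phi_1^2) = c_0 + phi_1 c_1, so
  gamma(0) = (c_0 + phi_1 c_1) / (1 - phi_1^2) = (1.307515 + (-0.326)(-0.415)) / (1 - (-0.326)^2) = 1.442805 / 0.893724 = 1.614374.
  gamma(1) = phi_1 gamma(0) + c_1 = (-0.326)(1.614374) + (-0.415) = -0.941286.
Therefore gamma(1) = -0.9413 (to 4 decimal places).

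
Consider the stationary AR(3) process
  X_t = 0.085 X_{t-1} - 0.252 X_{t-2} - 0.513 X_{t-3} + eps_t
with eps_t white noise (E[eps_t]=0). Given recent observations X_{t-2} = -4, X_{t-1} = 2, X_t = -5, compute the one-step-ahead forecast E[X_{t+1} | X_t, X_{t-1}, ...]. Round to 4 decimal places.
E[X_{t+1} \mid \mathcal F_t] = 1.1230

For an AR(p) model X_t = c + sum_i phi_i X_{t-i} + eps_t, the
one-step-ahead conditional mean is
  E[X_{t+1} | X_t, ...] = c + sum_i phi_i X_{t+1-i}.
Substitute known values:
  E[X_{t+1} | ...] = (0.085) * (-5) + (-0.252) * (2) + (-0.513) * (-4)
                   = 1.1230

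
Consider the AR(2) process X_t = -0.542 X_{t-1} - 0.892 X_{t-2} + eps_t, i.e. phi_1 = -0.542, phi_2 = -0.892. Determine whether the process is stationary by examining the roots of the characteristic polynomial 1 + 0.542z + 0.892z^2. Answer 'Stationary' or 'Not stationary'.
\text{Stationary}

The AR(p) characteristic polynomial is P(z) = 1 + 0.542z + 0.892z^2.
Stationarity requires all roots to lie outside the unit circle, i.e. |z| > 1 for every root.
Set 1 + (0.542) z + (0.892) z^2 = 0, i.e. a z^2 + b z + c = 0 with a = 0.892, b = 0.542, c = 1.
Discriminant D = b^2 - 4ac = (0.542)^2 - 4*(0.892)*1 = 0.293764 - (3.568) = -3.274236.
D < 0, so the roots are the complex-conjugate pair z = (-b +/- i sqrt(-D)) / (2a) = -0.3038 +/- 1.0143i.
For a conjugate pair |z|^2 = z * conj(z) = (product of roots) = c/a = 1/(0.892) = 1.121076, so |z| = sqrt(1.121076) = 1.0588 for both roots.
Moduli of all roots: 1.0588, 1.0588.
All moduli strictly greater than 1? Yes.
Verdict: Stationary.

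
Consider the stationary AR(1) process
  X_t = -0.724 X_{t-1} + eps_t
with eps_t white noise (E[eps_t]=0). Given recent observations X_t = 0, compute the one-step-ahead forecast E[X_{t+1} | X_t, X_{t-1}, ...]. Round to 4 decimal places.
E[X_{t+1} \mid \mathcal F_t] = 0.0000

For an AR(p) model X_t = c + sum_i phi_i X_{t-i} + eps_t, the
one-step-ahead conditional mean is
  E[X_{t+1} | X_t, ...] = c + sum_i phi_i X_{t+1-i}.
Substitute known values:
  E[X_{t+1} | ...] = (-0.724) * (0)
                   = 0.0000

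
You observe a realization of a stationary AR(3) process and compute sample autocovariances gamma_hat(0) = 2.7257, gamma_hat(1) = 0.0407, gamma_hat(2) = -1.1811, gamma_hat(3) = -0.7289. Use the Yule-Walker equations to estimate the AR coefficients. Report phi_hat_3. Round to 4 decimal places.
\hat\phi_{3} = -0.3100

The Yule-Walker equations for an AR(p) process read, in matrix form,
  Gamma_p phi = r_p,   with   (Gamma_p)_{ij} = gamma(|i - j|),
                       (r_p)_i = gamma(i),   i,j = 1..p.
Substitute the sample gammas (Toeplitz matrix and right-hand side of size 3):
  Gamma_p = [[2.7257, 0.0407, -1.1811], [0.0407, 2.7257, 0.0407], [-1.1811, 0.0407, 2.7257]]
  r_p     = [0.0407, -1.1811, -0.7289]
Written out (R1..R3):
  (R1) 2.7257 phi_1 + 0.0407 phi_2 - 1.1811 phi_3 = 0.0407
  (R2) 0.0407 phi_1 + 2.7257 phi_2 + 0.0407 phi_3 = -1.1811
  (R3) -1.1811 phi_1 + 0.0407 phi_2 + 2.7257 phi_3 = -0.7289
Gaussian elimination:
  R2 <- R2 - (0.0407/2.7257) R1 = R2 - (0.014932) R1:  2.725092 phi_2 + 0.058336 phi_3 = -1.181708
  R3 <- R3 - (-1.1811/2.7257) R1 = R3 - (-0.43332) R1:  0.058336 phi_2 + 2.213906 phi_3 = -0.711264
  R3 <- R3 - (0.058336/2.725092) R2 = R3 - (0.021407) R2:  2.212657 phi_3 = -0.685967
Back-substitution:
  phi_hat_3 = -0.685967 / 2.212657 = -0.31002
  phi_hat_2 = (-1.181708 - (0.058336)(-0.31002)) / 2.725092 = -0.427003
  phi_hat_1 = (0.0407 - (0.0407)(-0.427003) - (-1.1811)(-0.31002)) / 2.7257 = -0.11303
So phi_hat = [-0.1130, -0.4270, -0.3100].
Therefore phi_hat_3 = -0.3100.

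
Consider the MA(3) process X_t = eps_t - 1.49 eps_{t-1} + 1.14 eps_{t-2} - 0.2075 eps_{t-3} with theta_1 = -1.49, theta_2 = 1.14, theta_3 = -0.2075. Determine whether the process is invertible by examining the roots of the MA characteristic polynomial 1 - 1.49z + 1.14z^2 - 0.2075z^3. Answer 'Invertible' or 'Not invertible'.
\text{Invertible}

The MA(q) characteristic polynomial is P(z) = 1 - 1.49z + 1.14z^2 - 0.2075z^3.
Invertibility requires all roots to lie outside the unit circle, i.e. |z| > 1 for every root.
Degree 3: look for a simple real root z0 first, then factor out (1 - z/z0) and solve the remaining quadratic.
Testing z0 = 4: P(4) = 1 + (-1.49)(4) + (1.14)(4)^2 + (-0.2075)(4)^3
  = 1 + (-5.96) + (18.24) + (-13.28) = 0.  So z_0 = 4 is a root, |z_0| = 4.
Divide out the factor (1 - 0.25 z) = (1 - z/z0) (since 1/z0 = 0.25):
  P(z) = (1 - 0.25 z)(1 + (-1.24) z + (0.83) z^2)
  [check: z-coef -1.24 - (0.25) = -1.49; z^2-coef 0.83 - (0.25)(-1.24) = 1.14; z^3-coef -(0.25)(0.83) = -0.2075.]
Remaining roots from the quadratic factor 1 + (-1.24) z + (0.83) z^2:
  Set 1 + (-1.24) z + (0.83) z^2 = 0, i.e. a z^2 + b z + c = 0 with a = 0.83, b = -1.24, c = 1.
  Discriminant D = b^2 - 4ac = (-1.24)^2 - 4*(0.83)*1 = 1.5376 - (3.32) = -1.7824.
  D < 0, so the roots are the complex-conjugate pair z = (-b +/- i sqrt(-D)) / (2a) = 0.747 +/- 0.8043i.
  For a conjugate pair |z|^2 = z * conj(z) = (product of roots) = c/a = 1/(0.83) = 1.204819, so |z| = sqrt(1.204819) = 1.0976 for both roots.
Moduli of all roots: 4.0000, 1.0976, 1.0976.
All moduli strictly greater than 1? Yes.
Verdict: Invertible.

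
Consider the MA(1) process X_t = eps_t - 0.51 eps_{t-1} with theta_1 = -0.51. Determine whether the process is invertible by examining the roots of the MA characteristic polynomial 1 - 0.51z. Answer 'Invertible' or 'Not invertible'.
\text{Invertible}

The MA(q) characteristic polynomial is P(z) = 1 - 0.51z.
Invertibility requires all roots to lie outside the unit circle, i.e. |z| > 1 for every root.
This is linear in z: 1 + (-0.51) z = 0  =>  z = -1/(-0.51) = 1.960784,  |z| = 1.960784.
Moduli of all roots: 1.9608.
All moduli strictly greater than 1? Yes.
Verdict: Invertible.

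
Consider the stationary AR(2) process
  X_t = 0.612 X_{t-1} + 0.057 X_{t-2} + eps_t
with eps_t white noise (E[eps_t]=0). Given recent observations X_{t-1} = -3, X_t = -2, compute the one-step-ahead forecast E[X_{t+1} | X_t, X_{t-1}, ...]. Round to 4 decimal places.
E[X_{t+1} \mid \mathcal F_t] = -1.3950

For an AR(p) model X_t = c + sum_i phi_i X_{t-i} + eps_t, the
one-step-ahead conditional mean is
  E[X_{t+1} | X_t, ...] = c + sum_i phi_i X_{t+1-i}.
Substitute known values:
  E[X_{t+1} | ...] = (0.612) * (-2) + (0.057) * (-3)
                   = -1.3950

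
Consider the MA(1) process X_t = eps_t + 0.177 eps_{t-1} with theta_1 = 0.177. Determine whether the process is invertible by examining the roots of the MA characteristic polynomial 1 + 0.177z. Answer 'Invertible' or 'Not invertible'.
\text{Invertible}

The MA(q) characteristic polynomial is P(z) = 1 + 0.177z.
Invertibility requires all roots to lie outside the unit circle, i.e. |z| > 1 for every root.
This is linear in z: 1 + (0.177) z = 0  =>  z = -1/(0.177) = -5.649718,  |z| = 5.649718.
Moduli of all roots: 5.6497.
All moduli strictly greater than 1? Yes.
Verdict: Invertible.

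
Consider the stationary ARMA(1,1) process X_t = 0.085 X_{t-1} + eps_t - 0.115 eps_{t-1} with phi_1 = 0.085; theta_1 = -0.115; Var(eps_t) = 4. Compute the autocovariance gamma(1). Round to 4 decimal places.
\gamma(1) = -0.1197

Multiply the model equation by X_{t-k} and take expectations. With theta_0 = psi_0 = 1 and psi_j the MA(infinity) weights, this gives
  gamma(k) - sum_i phi_i gamma(k-i) = c_k,
  c_k = sigma^2 * sum_{j=k..q} theta_j psi_{j-k}   (c_k = 0 for k > q),
using gamma(-m) = gamma(m).
psi-weights needed (psi_j = theta_j + sum_i phi_i psi_{j-i}):
  psi_1 = theta_1 + phi_1 = -0.115 + (0.085) = -0.03
Right-hand sides:
  c_0 = sigma^2 (1 + theta_1 psi_1) = 4 * (1 + (-0.115)(-0.03)) = 4 * 1.00345 = 4.0138
  c_1 = sigma^2 theta_1 = 4 * (-0.115) = -0.46
  c_2 = 0
Equations for k = 0 and k = 1 (AR order 1):
  gamma(0) = phi_1 gamma(1) + c_0
  gamma(1) = phi_1 gamma(0) + c_1
Substituting the second into the first: gamma(0) (1 - phi_1^2) = c_0 + phi_1 c_1, so
  gamma(0) = (c_0 + phi_1 c_1) / (1 - phi_1^2) = (4.0138 + (0.085)(-0.46)) / (1 - (0.085)^2) = 3.9747 / 0.992775 = 4.003626.
  gamma(1) = phi_1 gamma(0) + c_1 = (0.085)(4.003626) + (-0.46) = -0.119692.
Therefore gamma(1) = -0.1197 (to 4 decimal places).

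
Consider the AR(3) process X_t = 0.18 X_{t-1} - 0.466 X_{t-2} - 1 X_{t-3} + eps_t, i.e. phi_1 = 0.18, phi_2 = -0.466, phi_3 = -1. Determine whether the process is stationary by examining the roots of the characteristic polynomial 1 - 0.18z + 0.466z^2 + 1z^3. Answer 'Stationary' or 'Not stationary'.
\text{Not stationary}

The AR(p) characteristic polynomial is P(z) = 1 - 0.18z + 0.466z^2 + 1z^3.
Stationarity requires all roots to lie outside the unit circle, i.e. |z| > 1 for every root.
Degree 3: look for a simple real root z0 first, then factor out (1 - z/z0) and solve the remaining quadratic.
Testing z0 = -1.25: P(-1.25) = 1 + (-0.18)(-1.25) + (0.466)(-1.25)^2 + (1)(-1.25)^3
  = 1 + (0.225) + (0.728125) + (-1.953125) = 0.  So z_0 = -1.25 is a root, |z_0| = 1.25.
Divide out the factor (1 + 0.8 z) = (1 - z/z0) (since 1/z0 = -0.8):
  P(z) = (1 + 0.8 z)(1 + (-0.98) z + (1.25) z^2)
  [check: z-coef -0.98 - (-0.8) = -0.18; z^2-coef 1.25 - (-0.8)(-0.98) = 0.466; z^3-coef -(-0.8)(1.25) = 1.]
Remaining roots from the quadratic factor 1 + (-0.98) z + (1.25) z^2:
  Set 1 + (-0.98) z + (1.25) z^2 = 0, i.e. a z^2 + b z + c = 0 with a = 1.25, b = -0.98, c = 1.
  Discriminant D = b^2 - 4ac = (-0.98)^2 - 4*(1.25)*1 = 0.9604 - (5) = -4.0396.
  D < 0, so the roots are the complex-conjugate pair z = (-b +/- i sqrt(-D)) / (2a) = 0.392 +/- 0.804i.
  For a conjugate pair |z|^2 = z * conj(z) = (product of roots) = c/a = 1/(1.25) = 0.8, so |z| = sqrt(0.8) = 0.8944 for both roots.
Moduli of all roots: 1.2500, 0.8944, 0.8944.
All moduli strictly greater than 1? No.
Verdict: Not stationary.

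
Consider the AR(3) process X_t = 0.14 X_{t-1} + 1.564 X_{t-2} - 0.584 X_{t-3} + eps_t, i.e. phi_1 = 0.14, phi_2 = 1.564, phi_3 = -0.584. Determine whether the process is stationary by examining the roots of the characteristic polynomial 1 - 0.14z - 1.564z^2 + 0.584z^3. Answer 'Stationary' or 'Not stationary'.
\text{Not stationary}

The AR(p) characteristic polynomial is P(z) = 1 - 0.14z - 1.564z^2 + 0.584z^3.
Stationarity requires all roots to lie outside the unit circle, i.e. |z| > 1 for every root.
Degree 3: look for a simple real root z0 first, then factor out (1 - z/z0) and solve the remaining quadratic.
Testing z0 = 2.5: P(2.5) = 1 + (-0.14)(2.5) + (-1.564)(2.5)^2 + (0.584)(2.5)^3
  = 1 + (-0.35) + (-9.775) + (9.125) = 0.  So z_0 = 2.5 is a root, |z_0| = 2.5.
Divide out the factor (1 - 0.4 z) = (1 - z/z0) (since 1/z0 = 0.4):
  P(z) = (1 - 0.4 z)(1 + (0.26) z + (-1.46) z^2)
  [check: z-coef 0.26 - (0.4) = -0.14; z^2-coef -1.46 - (0.4)(0.26) = -1.564; z^3-coef -(0.4)(-1.46) = 0.584.]
Remaining roots from the quadratic factor 1 + (0.26) z + (-1.46) z^2:
  Set 1 + (0.26) z + (-1.46) z^2 = 0, i.e. a z^2 + b z + c = 0 with a = -1.46, b = 0.26, c = 1.
  Discriminant D = b^2 - 4ac = (0.26)^2 - 4*(-1.46)*1 = 0.0676 - (-5.84) = 5.9076.
  D >= 0, so the roots are real: z = (-b +/- sqrt(D)) / (2a) = (-0.26 +/- 2.430555) / (-2.92).
    z_1 = (-0.26 + 2.430555) / (-2.92) = -0.7433,   |z_1| = 0.7433.
    z_2 = (-0.26 - 2.430555) / (-2.92) = 0.9214,   |z_2| = 0.9214.
Moduli of all roots: 2.5000, 0.7433, 0.9214.
All moduli strictly greater than 1? No.
Verdict: Not stationary.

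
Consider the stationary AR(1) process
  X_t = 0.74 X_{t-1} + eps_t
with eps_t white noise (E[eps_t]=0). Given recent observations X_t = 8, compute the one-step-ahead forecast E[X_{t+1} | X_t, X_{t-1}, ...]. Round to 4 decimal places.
E[X_{t+1} \mid \mathcal F_t] = 5.9200

For an AR(p) model X_t = c + sum_i phi_i X_{t-i} + eps_t, the
one-step-ahead conditional mean is
  E[X_{t+1} | X_t, ...] = c + sum_i phi_i X_{t+1-i}.
Substitute known values:
  E[X_{t+1} | ...] = (0.74) * (8)
                   = 5.9200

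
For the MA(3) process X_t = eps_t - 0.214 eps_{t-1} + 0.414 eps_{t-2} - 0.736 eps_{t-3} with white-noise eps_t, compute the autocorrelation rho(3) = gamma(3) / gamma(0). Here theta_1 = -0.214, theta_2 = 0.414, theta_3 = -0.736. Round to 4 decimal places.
\rho(3) = -0.4184

For an MA(q) process with theta_0 = 1, the autocovariance is
  gamma(k) = sigma^2 * sum_{i=0..q-k} theta_i * theta_{i+k},
and rho(k) = gamma(k) / gamma(0). Sigma^2 cancels.
  numerator   = (1)*(-0.736) = -0.736.
  denominator = (1)^2 + (-0.214)^2 + (0.414)^2 + (-0.736)^2 = 1.758888.
  rho(3) = -0.736 / 1.758888 = -0.4184.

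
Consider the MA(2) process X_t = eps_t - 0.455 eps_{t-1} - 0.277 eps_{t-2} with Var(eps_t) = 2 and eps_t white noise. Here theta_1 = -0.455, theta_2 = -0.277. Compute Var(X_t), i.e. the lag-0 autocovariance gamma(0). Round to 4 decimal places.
\gamma(0) = 2.5675

For an MA(q) process X_t = eps_t + sum_i theta_i eps_{t-i} with
Var(eps_t) = sigma^2, the variance is
  gamma(0) = sigma^2 * (1 + sum_i theta_i^2).
  sum_i theta_i^2 = (-0.455)^2 + (-0.277)^2 = 0.207025 + 0.076729 = 0.283754.
  gamma(0) = 2 * (1 + 0.283754) = 2 * 1.283754 = 2.567508, which rounds to 2.5675.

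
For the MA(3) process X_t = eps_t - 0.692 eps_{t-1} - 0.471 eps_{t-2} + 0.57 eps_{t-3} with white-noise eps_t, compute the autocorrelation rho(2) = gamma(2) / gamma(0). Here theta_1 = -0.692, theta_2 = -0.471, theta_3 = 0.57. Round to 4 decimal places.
\rho(2) = -0.4273

For an MA(q) process with theta_0 = 1, the autocovariance is
  gamma(k) = sigma^2 * sum_{i=0..q-k} theta_i * theta_{i+k},
and rho(k) = gamma(k) / gamma(0). Sigma^2 cancels.
  numerator   = (1)*(-0.471) + (-0.692)*(0.57) = -0.86544.
  denominator = (1)^2 + (-0.692)^2 + (-0.471)^2 + (0.57)^2 = 2.025605.
  rho(2) = -0.86544 / 2.025605 = -0.4273.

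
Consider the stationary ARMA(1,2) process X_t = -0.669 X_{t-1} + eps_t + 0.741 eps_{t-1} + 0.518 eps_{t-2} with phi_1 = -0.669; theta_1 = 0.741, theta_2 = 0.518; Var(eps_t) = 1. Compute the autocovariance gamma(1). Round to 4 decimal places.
\gamma(1) = -0.1615

Multiply the model equation by X_{t-k} and take expectations. With theta_0 = psi_0 = 1 and psi_j the MA(infinity) weights, this gives
  gamma(k) - sum_i phi_i gamma(k-i) = c_k,
  c_k = sigma^2 * sum_{j=k..q} theta_j psi_{j-k}   (c_k = 0 for k > q),
using gamma(-m) = gamma(m).
psi-weights needed (psi_j = theta_j + sum_i phi_i psi_{j-i}):
  psi_1 = theta_1 + phi_1 = 0.741 + (-0.669) = 0.072
  psi_2 = theta_2 + phi_1 psi_1 = 0.518 + (-0.669)(0.072) = 0.469832
Right-hand sides:
  c_0 = sigma^2 (1 + theta_1 psi_1 + theta_2 psi_2) = 1 * (1 + (0.741)(0.072) + (0.518)(0.469832)) = 1 * 1.296725 = 1.296725
  c_1 = sigma^2 (theta_1 + theta_2 psi_1) = 1 * (0.741 + (0.518)(0.072)) = 0.778296
  c_2 = sigma^2 theta_2 = 1 * (0.518) = 0.518
Equations for k = 0 and k = 1 (AR order 1):
  gamma(0) = phi_1 gamma(1) + c_0
  gamma(1) = phi_1 gamma(0) + c_1
Substituting the second into the first: gamma(0) (1 - phi_1^2) = c_0 + phi_1 c_1, so
  gamma(0) = (c_0 + phi_1 c_1) / (1 - phi_1^2) = (1.296725 + (-0.669)(0.778296)) / (1 - (-0.669)^2) = 0.776045 / 0.552439 = 1.404761.
  gamma(1) = phi_1 gamma(0) + c_1 = (-0.669)(1.404761) + (0.778296) = -0.161489.
Therefore gamma(1) = -0.1615 (to 4 decimal places).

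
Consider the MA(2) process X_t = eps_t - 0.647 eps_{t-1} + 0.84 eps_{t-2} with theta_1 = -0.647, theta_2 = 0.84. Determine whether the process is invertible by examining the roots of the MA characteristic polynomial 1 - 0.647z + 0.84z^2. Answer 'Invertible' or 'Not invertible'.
\text{Invertible}

The MA(q) characteristic polynomial is P(z) = 1 - 0.647z + 0.84z^2.
Invertibility requires all roots to lie outside the unit circle, i.e. |z| > 1 for every root.
Set 1 + (-0.647) z + (0.84) z^2 = 0, i.e. a z^2 + b z + c = 0 with a = 0.84, b = -0.647, c = 1.
Discriminant D = b^2 - 4ac = (-0.647)^2 - 4*(0.84)*1 = 0.418609 - (3.36) = -2.941391.
D < 0, so the roots are the complex-conjugate pair z = (-b +/- i sqrt(-D)) / (2a) = 0.3851 +/- 1.0209i.
For a conjugate pair |z|^2 = z * conj(z) = (product of roots) = c/a = 1/(0.84) = 1.190476, so |z| = sqrt(1.190476) = 1.0911 for both roots.
Moduli of all roots: 1.0911, 1.0911.
All moduli strictly greater than 1? Yes.
Verdict: Invertible.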